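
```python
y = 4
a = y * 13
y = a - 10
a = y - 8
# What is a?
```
Trace:
  y=4
  y=4, a=52
  y=42, a=52
  y=42, a=34

Final answer: 34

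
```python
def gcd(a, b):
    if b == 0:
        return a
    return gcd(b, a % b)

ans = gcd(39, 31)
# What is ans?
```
Call trace:
gcd(a=39, b=31)
  gcd(a=31, b=8)
    gcd(a=8, b=7)
      gcd(a=7, b=1)
        gcd(a=1, b=0)
        -> return 1
      -> return 1
    -> return 1
  -> return 1
-> return 1

Final answer: 1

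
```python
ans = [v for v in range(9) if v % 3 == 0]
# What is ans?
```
Trace:
  v=0
  v=1
  v=2
  v=3
  v=4
  v=5
  v=6
  v=7
  v=8
  ans=[0, 3, 6]

Final answer: [0, 3, 6]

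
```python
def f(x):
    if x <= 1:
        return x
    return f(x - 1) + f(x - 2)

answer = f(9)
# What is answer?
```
Call trace (a repeated sub-call is expanded the first time; later identical calls just restate its return value):
f(x=9)
  f(x=8)
    f(x=7)
      f(x=6)
        f(x=5)
          f(x=4)
            f(x=3)
              f(x=2)
                f(x=1)
                -> return 1
                f(x=0)
                -> return 0
              -> return 1
              f(x=1)
              -> return 1
            -> return 2
            f(x=2) -> return 1  (same call as traced above)
          -> return 3
          f(x=3) -> return 2  (same call as traced above)
        -> return 5
        f(x=4) -> return 3  (same call as traced above)
      -> return 8
      f(x=5) -> return 5  (same call as traced above)
    -> return 13
    f(x=6) -> return 8  (same call as traced above)
  -> return 21
  f(x=7) -> return 13  (same call as traced above)
-> return 34

Final answer: 34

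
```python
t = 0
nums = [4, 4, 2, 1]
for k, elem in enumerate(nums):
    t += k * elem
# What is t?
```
Trace:
  t=0
  t=0, k=0, elem=4
  t=4, k=1, elem=4
  t=8, k=2, elem=2
  t=11, k=3, elem=1

Final answer: 11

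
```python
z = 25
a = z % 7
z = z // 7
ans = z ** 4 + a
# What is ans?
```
Trace:
  z=25
  z=25, a=4
  z=3, a=4
  z=3, a=4, ans=85

Final answer: 85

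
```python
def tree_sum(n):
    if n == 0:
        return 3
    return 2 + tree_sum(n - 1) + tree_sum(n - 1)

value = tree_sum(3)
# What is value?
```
Call trace (a repeated sub-call is expanded the first time; later identical calls just restate its return value):
tree_sum(n=3)
  tree_sum(n=2)
    tree_sum(n=1)
      tree_sum(n=0)
      -> return 3
      tree_sum(n=0)
      -> return 3
    -> return 8
    tree_sum(n=1) -> return 8  (same call as traced above)
  -> return 18
  tree_sum(n=2) -> return 18  (same call as traced above)
-> return 38

Final answer: 38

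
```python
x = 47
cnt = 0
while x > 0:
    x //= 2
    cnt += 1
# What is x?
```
Trace:
  x=47
  x=47, cnt=0
  x=23, cnt=1
  x=11, cnt=2
  x=5, cnt=3
  x=2, cnt=4
  x=1, cnt=5
  x=0, cnt=6

Final answer: 0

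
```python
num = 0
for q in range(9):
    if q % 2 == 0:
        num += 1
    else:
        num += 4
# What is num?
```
Trace:
  num=0
  num=1, q=0
  num=5, q=1
  num=6, q=2
  num=10, q=3
  num=11, q=4
  num=15, q=5
  num=16, q=6
  num=20, q=7
  num=21, q=8

Final answer: 21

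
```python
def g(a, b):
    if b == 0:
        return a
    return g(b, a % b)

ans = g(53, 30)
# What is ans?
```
Call trace:
g(a=53, b=30)
  g(a=30, b=23)
    g(a=23, b=7)
      g(a=7, b=2)
        g(a=2, b=1)
          g(a=1, b=0)
          -> return 1
        -> return 1
      -> return 1
    -> return 1
  -> return 1
-> return 1

Final answer: 1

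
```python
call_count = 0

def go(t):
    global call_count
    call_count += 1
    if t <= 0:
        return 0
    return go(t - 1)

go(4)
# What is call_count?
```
Call trace:
go(t=4)
  go(t=3)
    go(t=2)
      go(t=1)
        go(t=0)
        -> return 0
      -> return 0
    -> return 0
  -> return 0
-> return 0

call_count is incremented once per call. go is entered once for each t = 4, 3, 2, 1, 0 (the t <= 0 call returns without recursing), i.e. 4 + 1 calls.
call_count = 5

Final answer: 5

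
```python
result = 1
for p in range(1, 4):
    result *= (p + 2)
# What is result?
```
Trace:
  result=1
  result=3, p=1
  result=12, p=2
  result=60, p=3

Final answer: 60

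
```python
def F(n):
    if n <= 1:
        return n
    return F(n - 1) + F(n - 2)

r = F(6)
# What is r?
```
Call trace (a repeated sub-call is expanded the first time; later identical calls just restate its return value):
F(n=6)
  F(n=5)
    F(n=4)
      F(n=3)
        F(n=2)
          F(n=1)
          -> return 1
          F(n=0)
          -> return 0
        -> return 1
        F(n=1)
        -> return 1
      -> return 2
      F(n=2) -> return 1  (same call as traced above)
    -> return 3
    F(n=3) -> return 2  (same call as traced above)
  -> return 5
  F(n=4) -> return 3  (same call as traced above)
-> return 8

Final answer: 8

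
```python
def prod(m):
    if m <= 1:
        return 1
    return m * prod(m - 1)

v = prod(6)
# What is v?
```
Call trace:
prod(m=6)
  prod(m=5)
    prod(m=4)
      prod(m=3)
        prod(m=2)
          prod(m=1)
          -> return 1
        -> return 2
      -> return 6
    -> return 24
  -> return 120
-> return 720

Final answer: 720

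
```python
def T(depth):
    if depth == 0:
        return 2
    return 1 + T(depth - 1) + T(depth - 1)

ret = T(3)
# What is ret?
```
Call trace (a repeated sub-call is expanded the first time; later identical calls just restate its return value):
T(depth=3)
  T(depth=2)
    T(depth=1)
      T(depth=0)
      -> return 2
      T(depth=0)
      -> return 2
    -> return 5
    T(depth=1) -> return 5  (same call as traced above)
  -> return 11
  T(depth=2) -> return 11  (same call as traced above)
-> return 23

Final answer: 23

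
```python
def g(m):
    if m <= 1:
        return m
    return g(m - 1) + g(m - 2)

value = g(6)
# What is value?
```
Call trace (a repeated sub-call is expanded the first time; later identical calls just restate its return value):
g(m=6)
  g(m=5)
    g(m=4)
      g(m=3)
        g(m=2)
          g(m=1)
          -> return 1
          g(m=0)
          -> return 0
        -> return 1
        g(m=1)
        -> return 1
      -> return 2
      g(m=2) -> return 1  (same call as traced above)
    -> return 3
    g(m=3) -> return 2  (same call as traced above)
  -> return 5
  g(m=4) -> return 3  (same call as traced above)
-> return 8

Final answer: 8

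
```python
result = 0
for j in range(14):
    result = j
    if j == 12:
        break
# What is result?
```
Trace:
  result=0
  result=0, j=0
  result=1, j=1
  result=2, j=2
  result=3, j=3
  result=4, j=4
  result=5, j=5
  result=6, j=6
  result=7, j=7
  result=8, j=8
  result=9, j=9
  result=10, j=10
  result=11, j=11
  result=12, j=12

Final answer: 12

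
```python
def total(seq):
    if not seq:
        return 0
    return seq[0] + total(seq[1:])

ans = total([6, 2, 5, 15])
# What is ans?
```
Call trace:
total(seq=[6, 2, 5, 15])
  total(seq=[2, 5, 15])
    total(seq=[5, 15])
      total(seq=[15])
        total(seq=[])
        -> return 0
      -> return 15
    -> return 20
  -> return 22
-> return 28

Final answer: 28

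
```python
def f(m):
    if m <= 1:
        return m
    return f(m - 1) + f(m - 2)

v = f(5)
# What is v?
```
Call trace (a repeated sub-call is expanded the first time; later identical calls just restate its return value):
f(m=5)
  f(m=4)
    f(m=3)
      f(m=2)
        f(m=1)
        -> return 1
        f(m=0)
        -> return 0
      -> return 1
      f(m=1)
      -> return 1
    -> return 2
    f(m=2) -> return 1  (same call as traced above)
  -> return 3
  f(m=3) -> return 2  (same call as traced above)
-> return 5

Final answer: 5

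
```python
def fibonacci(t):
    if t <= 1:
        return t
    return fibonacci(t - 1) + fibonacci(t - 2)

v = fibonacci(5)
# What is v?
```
Call trace (a repeated sub-call is expanded the first time; later identical calls just restate its return value):
fibonacci(t=5)
  fibonacci(t=4)
    fibonacci(t=3)
      fibonacci(t=2)
        fibonacci(t=1)
        -> return 1
        fibonacci(t=0)
        -> return 0
      -> return 1
      fibonacci(t=1)
      -> return 1
    -> return 2
    fibonacci(t=2) -> return 1  (same call as traced above)
  -> return 3
  fibonacci(t=3) -> return 2  (same call as traced above)
-> return 5

Final answer: 5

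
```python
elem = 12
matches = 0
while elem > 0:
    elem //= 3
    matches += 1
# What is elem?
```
Trace:
  elem=12
  elem=12, matches=0
  elem=4, matches=1
  elem=1, matches=2
  elem=0, matches=3

Final answer: 0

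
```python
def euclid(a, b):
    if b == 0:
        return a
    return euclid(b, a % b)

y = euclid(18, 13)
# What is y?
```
Call trace:
euclid(a=18, b=13)
  euclid(a=13, b=5)
    euclid(a=5, b=3)
      euclid(a=3, b=2)
        euclid(a=2, b=1)
          euclid(a=1, b=0)
          -> return 1
        -> return 1
      -> return 1
    -> return 1
  -> return 1
-> return 1

Final answer: 1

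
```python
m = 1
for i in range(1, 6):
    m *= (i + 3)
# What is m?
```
Trace:
  m=1
  m=4, i=1
  m=20, i=2
  m=120, i=3
  m=840, i=4
  m=6720, i=5

Final answer: 6720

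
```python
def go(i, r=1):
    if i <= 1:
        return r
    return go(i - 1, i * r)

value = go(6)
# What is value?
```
Call trace:
go(i=6, r=1)
  go(i=5, r=6)
    go(i=4, r=30)
      go(i=3, r=120)
        go(i=2, r=360)
          go(i=1, r=720)
          -> return 720
        -> return 720
      -> return 720
    -> return 720
  -> return 720
-> return 720

Final answer: 720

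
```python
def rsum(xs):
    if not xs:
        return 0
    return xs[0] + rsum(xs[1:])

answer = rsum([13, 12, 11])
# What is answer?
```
Call trace:
rsum(xs=[13, 12, 11])
  rsum(xs=[12, 11])
    rsum(xs=[11])
      rsum(xs=[])
      -> return 0
    -> return 11
  -> return 23
-> return 36

Final answer: 36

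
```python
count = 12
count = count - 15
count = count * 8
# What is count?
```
Trace:
  count=12
  count=-3
  count=-24

Final answer: -24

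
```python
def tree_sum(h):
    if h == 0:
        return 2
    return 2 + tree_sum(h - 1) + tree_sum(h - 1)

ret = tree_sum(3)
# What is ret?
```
Call trace (a repeated sub-call is expanded the first time; later identical calls just restate its return value):
tree_sum(h=3)
  tree_sum(h=2)
    tree_sum(h=1)
      tree_sum(h=0)
      -> return 2
      tree_sum(h=0)
      -> return 2
    -> return 6
    tree_sum(h=1) -> return 6  (same call as traced above)
  -> return 14
  tree_sum(h=2) -> return 14  (same call as traced above)
-> return 30

Final answer: 30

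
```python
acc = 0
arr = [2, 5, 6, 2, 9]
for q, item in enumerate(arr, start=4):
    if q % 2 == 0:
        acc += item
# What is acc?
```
Trace:
  acc=0
  acc=2, q=4, item=2
  acc=2, q=5, item=5
  acc=8, q=6, item=6
  acc=8, q=7, item=2
  acc=17, q=8, item=9

Final answer: 17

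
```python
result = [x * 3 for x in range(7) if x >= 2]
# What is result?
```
Trace:
  x=0
  x=1
  x=2
  x=3
  x=4
  x=5
  x=6
  result=[6, 9, 12, 15, 18]

Final answer: [6, 9, 12, 15, 18]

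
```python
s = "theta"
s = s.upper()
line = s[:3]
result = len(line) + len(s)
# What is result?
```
Trace:
  s='theta'
  s='THETA'
  s='THETA', line='THE'
  s='THETA', line='THE', result=8

Final answer: 8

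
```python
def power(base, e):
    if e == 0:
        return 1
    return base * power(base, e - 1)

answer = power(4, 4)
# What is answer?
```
Call trace:
power(base=4, e=4)
  power(base=4, e=3)
    power(base=4, e=2)
      power(base=4, e=1)
        power(base=4, e=0)
        -> return 1
      -> return 4
    -> return 16
  -> return 64
-> return 256

Final answer: 256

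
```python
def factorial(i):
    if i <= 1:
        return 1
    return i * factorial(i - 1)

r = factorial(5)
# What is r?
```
Call trace:
factorial(i=5)
  factorial(i=4)
    factorial(i=3)
      factorial(i=2)
        factorial(i=1)
        -> return 1
      -> return 2
    -> return 6
  -> return 24
-> return 120

Final answer: 120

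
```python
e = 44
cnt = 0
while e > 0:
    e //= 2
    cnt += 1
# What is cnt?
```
Trace:
  e=44
  e=44, cnt=0
  e=22, cnt=1
  e=11, cnt=2
  e=5, cnt=3
  e=2, cnt=4
  e=1, cnt=5
  e=0, cnt=6

Final answer: 6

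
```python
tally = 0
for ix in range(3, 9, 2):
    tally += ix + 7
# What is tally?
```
Trace:
  tally=0
  tally=10, ix=3
  tally=22, ix=5
  tally=36, ix=7

Final answer: 36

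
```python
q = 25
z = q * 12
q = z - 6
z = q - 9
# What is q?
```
Trace:
  q=25
  q=25, z=300
  q=294, z=300
  q=294, z=285

Final answer: 294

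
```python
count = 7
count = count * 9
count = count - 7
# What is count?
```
Trace:
  count=7
  count=63
  count=56

Final answer: 56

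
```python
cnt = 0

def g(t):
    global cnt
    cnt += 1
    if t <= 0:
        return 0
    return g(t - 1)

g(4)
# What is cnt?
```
Call trace:
g(t=4)
  g(t=3)
    g(t=2)
      g(t=1)
        g(t=0)
        -> return 0
      -> return 0
    -> return 0
  -> return 0
-> return 0

cnt is incremented once per call. g is entered once for each t = 4, 3, 2, 1, 0 (the t <= 0 call returns without recursing), i.e. 4 + 1 calls.
cnt = 5

Final answer: 5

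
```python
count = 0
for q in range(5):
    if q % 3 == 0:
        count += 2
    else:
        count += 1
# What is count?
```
Trace:
  count=0
  count=2, q=0
  count=3, q=1
  count=4, q=2
  count=6, q=3
  count=7, q=4

Final answer: 7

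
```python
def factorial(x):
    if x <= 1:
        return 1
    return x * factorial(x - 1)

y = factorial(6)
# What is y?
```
Call trace:
factorial(x=6)
  factorial(x=5)
    factorial(x=4)
      factorial(x=3)
        factorial(x=2)
          factorial(x=1)
          -> return 1
        -> return 2
      -> return 6
    -> return 24
  -> return 120
-> return 720

Final answer: 720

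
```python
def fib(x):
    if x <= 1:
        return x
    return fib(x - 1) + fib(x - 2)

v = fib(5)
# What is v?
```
Call trace (a repeated sub-call is expanded the first time; later identical calls just restate its return value):
fib(x=5)
  fib(x=4)
    fib(x=3)
      fib(x=2)
        fib(x=1)
        -> return 1
        fib(x=0)
        -> return 0
      -> return 1
      fib(x=1)
      -> return 1
    -> return 2
    fib(x=2) -> return 1  (same call as traced above)
  -> return 3
  fib(x=3) -> return 2  (same call as traced above)
-> return 5

Final answer: 5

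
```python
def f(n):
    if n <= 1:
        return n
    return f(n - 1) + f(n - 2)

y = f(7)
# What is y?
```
Call trace (a repeated sub-call is expanded the first time; later identical calls just restate its return value):
f(n=7)
  f(n=6)
    f(n=5)
      f(n=4)
        f(n=3)
          f(n=2)
            f(n=1)
            -> return 1
            f(n=0)
            -> return 0
          -> return 1
          f(n=1)
          -> return 1
        -> return 2
        f(n=2) -> return 1  (same call as traced above)
      -> return 3
      f(n=3) -> return 2  (same call as traced above)
    -> return 5
    f(n=4) -> return 3  (same call as traced above)
  -> return 8
  f(n=5) -> return 5  (same call as traced above)
-> return 13

Final answer: 13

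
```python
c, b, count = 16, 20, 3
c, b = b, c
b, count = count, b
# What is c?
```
Trace:
  c=16, b=20, count=3
  c=20, b=16, count=3
  c=20, b=3, count=16

Final answer: 20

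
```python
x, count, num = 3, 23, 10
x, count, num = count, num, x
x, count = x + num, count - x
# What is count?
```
Trace:
  x=3, count=23, num=10
  x=23, count=10, num=3
  x=26, count=-13, num=3

Final answer: -13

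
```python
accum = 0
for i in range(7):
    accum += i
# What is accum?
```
Trace:
  accum=0
  accum=0, i=0
  accum=1, i=1
  accum=3, i=2
  accum=6, i=3
  accum=10, i=4
  accum=15, i=5
  accum=21, i=6

Final answer: 21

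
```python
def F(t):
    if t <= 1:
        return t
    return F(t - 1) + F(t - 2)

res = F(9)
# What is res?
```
Call trace (a repeated sub-call is expanded the first time; later identical calls just restate its return value):
F(t=9)
  F(t=8)
    F(t=7)
      F(t=6)
        F(t=5)
          F(t=4)
            F(t=3)
              F(t=2)
                F(t=1)
                -> return 1
                F(t=0)
                -> return 0
              -> return 1
              F(t=1)
              -> return 1
            -> return 2
            F(t=2) -> return 1  (same call as traced above)
          -> return 3
          F(t=3) -> return 2  (same call as traced above)
        -> return 5
        F(t=4) -> return 3  (same call as traced above)
      -> return 8
      F(t=5) -> return 5  (same call as traced above)
    -> return 13
    F(t=6) -> return 8  (same call as traced above)
  -> return 21
  F(t=7) -> return 13  (same call as traced above)
-> return 34

Final answer: 34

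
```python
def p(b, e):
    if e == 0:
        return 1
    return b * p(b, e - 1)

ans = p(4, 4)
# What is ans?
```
Call trace:
p(b=4, e=4)
  p(b=4, e=3)
    p(b=4, e=2)
      p(b=4, e=1)
        p(b=4, e=0)
        -> return 1
      -> return 4
    -> return 16
  -> return 64
-> return 256

Final answer: 256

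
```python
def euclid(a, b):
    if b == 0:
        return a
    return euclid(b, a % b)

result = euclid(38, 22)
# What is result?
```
Call trace:
euclid(a=38, b=22)
  euclid(a=22, b=16)
    euclid(a=16, b=6)
      euclid(a=6, b=4)
        euclid(a=4, b=2)
          euclid(a=2, b=0)
          -> return 2
        -> return 2
      -> return 2
    -> return 2
  -> return 2
-> return 2

Final answer: 2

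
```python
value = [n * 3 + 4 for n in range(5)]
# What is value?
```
Trace:
  n=0
  n=1
  n=2
  n=3
  n=4
  value=[4, 7, 10, 13, 16]

Final answer: [4, 7, 10, 13, 16]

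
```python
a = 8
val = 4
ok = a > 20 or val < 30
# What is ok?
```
Trace:
  a=8
  a=8, val=4
  a=8, val=4, ok=True

Final answer: True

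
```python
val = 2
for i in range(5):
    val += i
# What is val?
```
Trace:
  val=2
  val=2, i=0
  val=3, i=1
  val=5, i=2
  val=8, i=3
  val=12, i=4

Final answer: 12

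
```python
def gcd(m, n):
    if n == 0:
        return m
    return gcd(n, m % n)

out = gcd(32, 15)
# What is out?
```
Call trace:
gcd(m=32, n=15)
  gcd(m=15, n=2)
    gcd(m=2, n=1)
      gcd(m=1, n=0)
      -> return 1
    -> return 1
  -> return 1
-> return 1

Final answer: 1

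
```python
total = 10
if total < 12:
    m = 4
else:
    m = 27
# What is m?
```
Trace:
  total=10
  total=10, m=4

Final answer: 4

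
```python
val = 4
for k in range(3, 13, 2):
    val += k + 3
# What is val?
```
Trace:
  val=4
  val=10, k=3
  val=18, k=5
  val=28, k=7
  val=40, k=9
  val=54, k=11

Final answer: 54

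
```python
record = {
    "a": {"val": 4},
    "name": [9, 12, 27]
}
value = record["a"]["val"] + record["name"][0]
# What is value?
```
Trace:
  record={'a': {'val': 4}, 'name': [9, 12, 27]}
  record={'a': {'val': 4}, 'name': [9, 12, 27]}, value=13

Final answer: 13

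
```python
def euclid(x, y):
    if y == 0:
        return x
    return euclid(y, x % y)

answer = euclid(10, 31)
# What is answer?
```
Call trace:
euclid(x=10, y=31)
  euclid(x=31, y=10)
    euclid(x=10, y=1)
      euclid(x=1, y=0)
      -> return 1
    -> return 1
  -> return 1
-> return 1

Final answer: 1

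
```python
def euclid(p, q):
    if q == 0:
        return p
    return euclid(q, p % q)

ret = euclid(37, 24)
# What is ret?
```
Call trace:
euclid(p=37, q=24)
  euclid(p=24, q=13)
    euclid(p=13, q=11)
      euclid(p=11, q=2)
        euclid(p=2, q=1)
          euclid(p=1, q=0)
          -> return 1
        -> return 1
      -> return 1
    -> return 1
  -> return 1
-> return 1

Final answer: 1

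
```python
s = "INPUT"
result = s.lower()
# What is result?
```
Trace:
  s='INPUT'
  s='INPUT', result='input'

Final answer: 'input'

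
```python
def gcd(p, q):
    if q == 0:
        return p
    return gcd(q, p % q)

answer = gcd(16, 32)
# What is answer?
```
Call trace:
gcd(p=16, q=32)
  gcd(p=32, q=16)
    gcd(p=16, q=0)
    -> return 16
  -> return 16
-> return 16

Final answer: 16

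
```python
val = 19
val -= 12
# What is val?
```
Trace:
  val=19
  val=7

Final answer: 7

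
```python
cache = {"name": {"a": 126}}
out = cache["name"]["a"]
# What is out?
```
Trace:
  cache={'name': {'a': 126}}
  cache={'name': {'a': 126}}, out=126

Final answer: 126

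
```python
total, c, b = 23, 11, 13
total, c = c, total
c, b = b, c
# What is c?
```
Trace:
  total=23, c=11, b=13
  total=11, c=23, b=13
  total=11, c=13, b=23

Final answer: 13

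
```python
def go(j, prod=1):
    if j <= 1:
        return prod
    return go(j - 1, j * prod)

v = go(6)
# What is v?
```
Call trace:
go(j=6, prod=1)
  go(j=5, prod=6)
    go(j=4, prod=30)
      go(j=3, prod=120)
        go(j=2, prod=360)
          go(j=1, prod=720)
          -> return 720
        -> return 720
      -> return 720
    -> return 720
  -> return 720
-> return 720

Final answer: 720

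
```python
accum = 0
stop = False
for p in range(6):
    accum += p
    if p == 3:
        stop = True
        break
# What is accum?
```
Trace:
  accum=0
  accum=0, stop=False
  accum=0, stop=False, p=0
  accum=1, stop=False, p=1
  accum=3, stop=False, p=2
  accum=6, stop=True, p=3

Final answer: 6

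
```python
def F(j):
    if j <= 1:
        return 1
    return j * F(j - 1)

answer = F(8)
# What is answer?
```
Call trace:
F(j=8)
  F(j=7)
    F(j=6)
      F(j=5)
        F(j=4)
          F(j=3)
            F(j=2)
              F(j=1)
              -> return 1
            -> return 2
          -> return 6
        -> return 24
      -> return 120
    -> return 720
  -> return 5040
-> return 40320

Final answer: 40320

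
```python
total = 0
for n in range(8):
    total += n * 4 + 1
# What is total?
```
Trace:
  total=0
  total=1, n=0
  total=6, n=1
  total=15, n=2
  total=28, n=3
  total=45, n=4
  total=66, n=5
  total=91, n=6
  total=120, n=7

Final answer: 120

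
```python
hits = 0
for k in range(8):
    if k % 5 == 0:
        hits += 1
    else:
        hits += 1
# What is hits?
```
Trace:
  hits=0
  hits=1, k=0
  hits=2, k=1
  hits=3, k=2
  hits=4, k=3
  hits=5, k=4
  hits=6, k=5
  hits=7, k=6
  hits=8, k=7

Final answer: 8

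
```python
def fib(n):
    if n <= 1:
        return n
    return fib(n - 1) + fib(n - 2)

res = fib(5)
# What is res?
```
Call trace (a repeated sub-call is expanded the first time; later identical calls just restate its return value):
fib(n=5)
  fib(n=4)
    fib(n=3)
      fib(n=2)
        fib(n=1)
        -> return 1
        fib(n=0)
        -> return 0
      -> return 1
      fib(n=1)
      -> return 1
    -> return 2
    fib(n=2) -> return 1  (same call as traced above)
  -> return 3
  fib(n=3) -> return 2  (same call as traced above)
-> return 5

Final answer: 5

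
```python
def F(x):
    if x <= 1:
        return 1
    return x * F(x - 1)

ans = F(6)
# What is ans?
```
Call trace:
F(x=6)
  F(x=5)
    F(x=4)
      F(x=3)
        F(x=2)
          F(x=1)
          -> return 1
        -> return 2
      -> return 6
    -> return 24
  -> return 120
-> return 720

Final answer: 720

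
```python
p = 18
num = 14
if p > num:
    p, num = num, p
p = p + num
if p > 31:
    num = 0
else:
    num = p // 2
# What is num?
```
Trace:
  p=18
  p=18, num=14
  p=14, num=18
  p=32, num=18
  p=32, num=0

Final answer: 0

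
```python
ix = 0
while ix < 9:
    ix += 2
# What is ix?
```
Trace:
  ix=0
  ix=2
  ix=4
  ix=6
  ix=8
  ix=10

Final answer: 10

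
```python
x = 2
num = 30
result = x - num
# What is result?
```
Trace:
  x=2
  x=2, num=30
  x=2, num=30, result=-28

Final answer: -28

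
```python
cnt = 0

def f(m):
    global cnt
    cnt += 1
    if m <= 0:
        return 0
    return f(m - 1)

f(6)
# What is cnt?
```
Call trace:
f(m=6)
  f(m=5)
    f(m=4)
      f(m=3)
        f(m=2)
          f(m=1)
            f(m=0)
            -> return 0
          -> return 0
        -> return 0
      -> return 0
    -> return 0
  -> return 0
-> return 0

cnt is incremented once per call. f is entered once for each m = 6, 5, 4, 3, 2, 1, 0 (the m <= 0 call returns without recursing), i.e. 6 + 1 calls.
cnt = 7

Final answer: 7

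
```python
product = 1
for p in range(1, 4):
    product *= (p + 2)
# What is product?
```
Trace:
  product=1
  product=3, p=1
  product=12, p=2
  product=60, p=3

Final answer: 60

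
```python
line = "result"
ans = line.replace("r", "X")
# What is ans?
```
Trace:
  line='result'
  line='result', ans='Xesult'

Final answer: 'Xesult'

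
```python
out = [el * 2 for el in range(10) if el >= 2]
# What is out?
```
Trace:
  el=0
  el=1
  el=2
  el=3
  el=4
  el=5
  el=6
  el=7
  el=8
  el=9
  out=[4, 6, 8, 10, 12, 14, 16, 18]

Final answer: [4, 6, 8, 10, 12, 14, 16, 18]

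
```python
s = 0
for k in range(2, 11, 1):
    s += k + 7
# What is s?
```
Trace:
  s=0
  s=9, k=2
  s=19, k=3
  s=30, k=4
  s=42, k=5
  s=55, k=6
  s=69, k=7
  s=84, k=8
  s=100, k=9
  s=117, k=10

Final answer: 117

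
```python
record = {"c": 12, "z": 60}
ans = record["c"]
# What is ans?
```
Trace:
  record={'c': 12, 'z': 60}
  record={'c': 12, 'z': 60}, ans=12

Final answer: 12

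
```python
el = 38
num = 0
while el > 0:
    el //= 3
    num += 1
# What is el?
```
Trace:
  el=38
  el=38, num=0
  el=12, num=1
  el=4, num=2
  el=1, num=3
  el=0, num=4

Final answer: 0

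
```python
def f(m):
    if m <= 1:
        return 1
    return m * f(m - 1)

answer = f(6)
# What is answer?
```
Call trace:
f(m=6)
  f(m=5)
    f(m=4)
      f(m=3)
        f(m=2)
          f(m=1)
          -> return 1
        -> return 2
      -> return 6
    -> return 24
  -> return 120
-> return 720

Final answer: 720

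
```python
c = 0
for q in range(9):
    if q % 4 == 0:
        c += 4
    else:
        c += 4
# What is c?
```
Trace:
  c=0
  c=4, q=0
  c=8, q=1
  c=12, q=2
  c=16, q=3
  c=20, q=4
  c=24, q=5
  c=28, q=6
  c=32, q=7
  c=36, q=8

Final answer: 36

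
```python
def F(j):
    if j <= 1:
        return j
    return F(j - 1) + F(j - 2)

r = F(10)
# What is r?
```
Call trace (a repeated sub-call is expanded the first time; later identical calls just restate its return value):
F(j=10)
  F(j=9)
    F(j=8)
      F(j=7)
        F(j=6)
          F(j=5)
            F(j=4)
              F(j=3)
                F(j=2)
                  F(j=1)
                  -> return 1
                  F(j=0)
                  -> return 0
                -> return 1
                F(j=1)
                -> return 1
              -> return 2
              F(j=2) -> return 1  (same call as traced above)
            -> return 3
            F(j=3) -> return 2  (same call as traced above)
          -> return 5
          F(j=4) -> return 3  (same call as traced above)
        -> return 8
        F(j=5) -> return 5  (same call as traced above)
      -> return 13
      F(j=6) -> return 8  (same call as traced above)
    -> return 21
    F(j=7) -> return 13  (same call as traced above)
  -> return 34
  F(j=8) -> return 21  (same call as traced above)
-> return 55

Final answer: 55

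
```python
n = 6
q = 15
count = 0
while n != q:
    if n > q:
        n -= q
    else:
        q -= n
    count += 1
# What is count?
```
Trace:
  n=6
  n=6, q=15
  n=6, q=15, count=0
  n=6, q=9, count=1
  n=6, q=3, count=2
  n=3, q=3, count=3

Final answer: 3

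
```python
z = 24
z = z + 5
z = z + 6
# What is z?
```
Trace:
  z=24
  z=29
  z=35

Final answer: 35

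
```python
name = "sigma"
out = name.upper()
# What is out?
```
Trace:
  name='sigma'
  name='sigma', out='SIGMA'

Final answer: 'SIGMA'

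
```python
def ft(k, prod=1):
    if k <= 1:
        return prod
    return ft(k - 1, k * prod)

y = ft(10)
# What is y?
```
Call trace:
ft(k=10, prod=1)
  ft(k=9, prod=10)
    ft(k=8, prod=90)
      ft(k=7, prod=720)
        ft(k=6, prod=5040)
          ft(k=5, prod=30240)
            ft(k=4, prod=151200)
              ft(k=3, prod=604800)
                ft(k=2, prod=1814400)
                  ft(k=1, prod=3628800)
                  -> return 3628800
                -> return 3628800
              -> return 3628800
            -> return 3628800
          -> return 3628800
        -> return 3628800
      -> return 3628800
    -> return 3628800
  -> return 3628800
-> return 3628800

Final answer: 3628800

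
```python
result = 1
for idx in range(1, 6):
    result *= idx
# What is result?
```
Trace:
  result=1
  result=1, idx=1
  result=2, idx=2
  result=6, idx=3
  result=24, idx=4
  result=120, idx=5

Final answer: 120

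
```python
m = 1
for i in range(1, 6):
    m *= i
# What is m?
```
Trace:
  m=1
  m=1, i=1
  m=2, i=2
  m=6, i=3
  m=24, i=4
  m=120, i=5

Final answer: 120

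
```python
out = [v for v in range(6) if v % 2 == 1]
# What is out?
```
Trace:
  v=0
  v=1
  v=2
  v=3
  v=4
  v=5
  out=[1, 3, 5]

Final answer: [1, 3, 5]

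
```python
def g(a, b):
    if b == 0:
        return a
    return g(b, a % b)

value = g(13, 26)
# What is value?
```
Call trace:
g(a=13, b=26)
  g(a=26, b=13)
    g(a=13, b=0)
    -> return 13
  -> return 13
-> return 13

Final answer: 13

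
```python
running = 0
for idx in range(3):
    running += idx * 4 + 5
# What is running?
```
Trace:
  running=0
  running=5, idx=0
  running=14, idx=1
  running=27, idx=2

Final answer: 27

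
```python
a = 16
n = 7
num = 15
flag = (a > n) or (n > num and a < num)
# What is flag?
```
Trace:
  a=16
  a=16, n=7
  a=16, n=7, num=15
  a=16, n=7, num=15, flag=True

Final answer: True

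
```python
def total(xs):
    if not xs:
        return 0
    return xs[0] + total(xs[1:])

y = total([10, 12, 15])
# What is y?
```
Call trace:
total(xs=[10, 12, 15])
  total(xs=[12, 15])
    total(xs=[15])
      total(xs=[])
      -> return 0
    -> return 15
  -> return 27
-> return 37

Final answer: 37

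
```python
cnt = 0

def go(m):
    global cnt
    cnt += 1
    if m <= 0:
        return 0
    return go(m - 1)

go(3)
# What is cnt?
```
Call trace:
go(m=3)
  go(m=2)
    go(m=1)
      go(m=0)
      -> return 0
    -> return 0
  -> return 0
-> return 0

cnt is incremented once per call. go is entered once for each m = 3, 2, 1, 0 (the m <= 0 call returns without recursing), i.e. 3 + 1 calls.
cnt = 4

Final answer: 4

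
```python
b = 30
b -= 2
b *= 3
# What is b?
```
Trace:
  b=30
  b=28
  b=84

Final answer: 84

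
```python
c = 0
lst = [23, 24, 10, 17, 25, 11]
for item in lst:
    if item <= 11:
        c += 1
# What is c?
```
Trace:
  c=0
  c=0, item=23
  c=0, item=24
  c=1, item=10
  c=1, item=17
  c=1, item=25
  c=2, item=11

Final answer: 2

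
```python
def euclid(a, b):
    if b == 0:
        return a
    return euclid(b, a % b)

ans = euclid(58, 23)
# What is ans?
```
Call trace:
euclid(a=58, b=23)
  euclid(a=23, b=12)
    euclid(a=12, b=11)
      euclid(a=11, b=1)
        euclid(a=1, b=0)
        -> return 1
      -> return 1
    -> return 1
  -> return 1
-> return 1

Final answer: 1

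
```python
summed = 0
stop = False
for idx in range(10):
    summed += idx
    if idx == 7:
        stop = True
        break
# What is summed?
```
Trace:
  summed=0
  summed=0, stop=False
  summed=0, stop=False, idx=0
  summed=1, stop=False, idx=1
  summed=3, stop=False, idx=2
  summed=6, stop=False, idx=3
  summed=10, stop=False, idx=4
  summed=15, stop=False, idx=5
  summed=21, stop=False, idx=6
  summed=28, stop=True, idx=7

Final answer: 28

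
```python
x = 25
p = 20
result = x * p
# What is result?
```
Trace:
  x=25
  x=25, p=20
  x=25, p=20, result=500

Final answer: 500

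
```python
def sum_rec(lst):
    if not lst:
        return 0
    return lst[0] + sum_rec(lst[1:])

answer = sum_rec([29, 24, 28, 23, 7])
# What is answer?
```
Call trace:
sum_rec(lst=[29, 24, 28, 23, 7])
  sum_rec(lst=[24, 28, 23, 7])
    sum_rec(lst=[28, 23, 7])
      sum_rec(lst=[23, 7])
        sum_rec(lst=[7])
          sum_rec(lst=[])
          -> return 0
        -> return 7
      -> return 30
    -> return 58
  -> return 82
-> return 111

Final answer: 111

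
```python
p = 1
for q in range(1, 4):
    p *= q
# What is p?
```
Trace:
  p=1
  p=1, q=1
  p=2, q=2
  p=6, q=3

Final answer: 6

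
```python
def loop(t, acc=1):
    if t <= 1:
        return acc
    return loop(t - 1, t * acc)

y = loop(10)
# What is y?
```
Call trace:
loop(t=10, acc=1)
  loop(t=9, acc=10)
    loop(t=8, acc=90)
      loop(t=7, acc=720)
        loop(t=6, acc=5040)
          loop(t=5, acc=30240)
            loop(t=4, acc=151200)
              loop(t=3, acc=604800)
                loop(t=2, acc=1814400)
                  loop(t=1, acc=3628800)
                  -> return 3628800
                -> return 3628800
              -> return 3628800
            -> return 3628800
          -> return 3628800
        -> return 3628800
      -> return 3628800
    -> return 3628800
  -> return 3628800
-> return 3628800

Final answer: 3628800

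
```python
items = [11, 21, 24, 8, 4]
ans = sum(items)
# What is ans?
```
Trace:
  items=[11, 21, 24, 8, 4]
  items=[11, 21, 24, 8, 4], ans=68

Final answer: 68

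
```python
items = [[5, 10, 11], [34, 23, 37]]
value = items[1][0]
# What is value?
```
Trace:
  items=[[5, 10, 11], [34, 23, 37]]
  items=[[5, 10, 11], [34, 23, 37]], value=34

Final answer: 34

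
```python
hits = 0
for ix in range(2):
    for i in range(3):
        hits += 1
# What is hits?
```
Trace:
  hits=0
  hits=1, ix=0, i=0
  hits=2, ix=0, i=1
  hits=3, ix=0, i=2
  hits=4, ix=1, i=0
  hits=5, ix=1, i=1
  hits=6, ix=1, i=2

Final answer: 6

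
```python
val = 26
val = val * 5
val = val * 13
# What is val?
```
Trace:
  val=26
  val=130
  val=1690

Final answer: 1690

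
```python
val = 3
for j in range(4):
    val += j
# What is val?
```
Trace:
  val=3
  val=3, j=0
  val=4, j=1
  val=6, j=2
  val=9, j=3

Final answer: 9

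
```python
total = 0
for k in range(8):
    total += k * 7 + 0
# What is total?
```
Trace:
  total=0
  total=0, k=0
  total=7, k=1
  total=21, k=2
  total=42, k=3
  total=70, k=4
  total=105, k=5
  total=147, k=6
  total=196, k=7

Final answer: 196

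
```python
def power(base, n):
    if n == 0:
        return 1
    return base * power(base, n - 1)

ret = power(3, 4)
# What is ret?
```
Call trace:
power(base=3, n=4)
  power(base=3, n=3)
    power(base=3, n=2)
      power(base=3, n=1)
        power(base=3, n=0)
        -> return 1
      -> return 3
    -> return 9
  -> return 27
-> return 81

Final answer: 81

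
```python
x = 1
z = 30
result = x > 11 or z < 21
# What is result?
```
Trace:
  x=1
  x=1, z=30
  x=1, z=30, result=False

Final answer: False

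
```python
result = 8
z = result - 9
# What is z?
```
Trace:
  result=8
  result=8, z=-1

Final answer: -1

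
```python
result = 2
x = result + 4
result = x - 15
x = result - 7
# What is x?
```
Trace:
  result=2
  result=2, x=6
  result=-9, x=6
  result=-9, x=-16

Final answer: -16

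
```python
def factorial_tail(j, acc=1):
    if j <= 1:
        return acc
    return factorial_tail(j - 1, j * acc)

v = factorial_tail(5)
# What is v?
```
Call trace:
factorial_tail(j=5, acc=1)
  factorial_tail(j=4, acc=5)
    factorial_tail(j=3, acc=20)
      factorial_tail(j=2, acc=60)
        factorial_tail(j=1, acc=120)
        -> return 120
      -> return 120
    -> return 120
  -> return 120
-> return 120

Final answer: 120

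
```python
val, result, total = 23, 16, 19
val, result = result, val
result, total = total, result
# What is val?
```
Trace:
  val=23, result=16, total=19
  val=16, result=23, total=19
  val=16, result=19, total=23

Final answer: 16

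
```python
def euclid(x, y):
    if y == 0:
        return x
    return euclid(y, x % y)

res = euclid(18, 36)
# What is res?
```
Call trace:
euclid(x=18, y=36)
  euclid(x=36, y=18)
    euclid(x=18, y=0)
    -> return 18
  -> return 18
-> return 18

Final answer: 18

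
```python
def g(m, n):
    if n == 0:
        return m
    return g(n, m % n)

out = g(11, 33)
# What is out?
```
Call trace:
g(m=11, n=33)
  g(m=33, n=11)
    g(m=11, n=0)
    -> return 11
  -> return 11
-> return 11

Final answer: 11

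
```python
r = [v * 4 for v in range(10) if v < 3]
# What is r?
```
Trace:
  v=0
  v=1
  v=2
  v=3
  v=4
  v=5
  v=6
  v=7
  v=8
  v=9
  r=[0, 4, 8]

Final answer: [0, 4, 8]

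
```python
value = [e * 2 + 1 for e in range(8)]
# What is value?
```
Trace:
  e=0
  e=1
  e=2
  e=3
  e=4
  e=5
  e=6
  e=7
  value=[1, 3, 5, 7, 9, 11, 13, 15]

Final answer: [1, 3, 5, 7, 9, 11, 13, 15]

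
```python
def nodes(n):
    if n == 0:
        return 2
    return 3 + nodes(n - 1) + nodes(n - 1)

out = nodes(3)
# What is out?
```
Call trace (a repeated sub-call is expanded the first time; later identical calls just restate its return value):
nodes(n=3)
  nodes(n=2)
    nodes(n=1)
      nodes(n=0)
      -> return 2
      nodes(n=0)
      -> return 2
    -> return 7
    nodes(n=1) -> return 7  (same call as traced above)
  -> return 17
  nodes(n=2) -> return 17  (same call as traced above)
-> return 37

Final answer: 37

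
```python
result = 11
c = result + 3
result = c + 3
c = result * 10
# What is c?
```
Trace:
  result=11
  result=11, c=14
  result=17, c=14
  result=17, c=170

Final answer: 170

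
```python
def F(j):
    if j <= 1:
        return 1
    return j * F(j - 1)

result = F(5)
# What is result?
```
Call trace:
F(j=5)
  F(j=4)
    F(j=3)
      F(j=2)
        F(j=1)
        -> return 1
      -> return 2
    -> return 6
  -> return 24
-> return 120

Final answer: 120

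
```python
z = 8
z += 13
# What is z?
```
Trace:
  z=8
  z=21

Final answer: 21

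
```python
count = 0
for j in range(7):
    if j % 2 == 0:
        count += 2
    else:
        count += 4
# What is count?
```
Trace:
  count=0
  count=2, j=0
  count=6, j=1
  count=8, j=2
  count=12, j=3
  count=14, j=4
  count=18, j=5
  count=20, j=6

Final answer: 20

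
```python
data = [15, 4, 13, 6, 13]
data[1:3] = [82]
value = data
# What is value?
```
Trace:
  data=[15, 4, 13, 6, 13]
  data=[15, 82, 6, 13]
  data=[15, 82, 6, 13], value=[15, 82, 6, 13]

Final answer: [15, 82, 6, 13]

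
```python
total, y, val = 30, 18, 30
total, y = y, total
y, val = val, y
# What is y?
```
Trace:
  total=30, y=18, val=30
  total=18, y=30, val=30
  total=18, y=30, val=30

Final answer: 30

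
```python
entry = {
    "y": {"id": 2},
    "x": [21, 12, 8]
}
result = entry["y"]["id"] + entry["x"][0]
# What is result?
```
Trace:
  entry={'y': {'id': 2}, 'x': [21, 12, 8]}
  entry={'y': {'id': 2}, 'x': [21, 12, 8]}, result=23

Final answer: 23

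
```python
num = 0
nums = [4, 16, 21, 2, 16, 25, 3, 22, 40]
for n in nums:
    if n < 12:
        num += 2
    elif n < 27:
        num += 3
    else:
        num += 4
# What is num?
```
Trace:
  num=0
  num=2, n=4
  num=5, n=16
  num=8, n=21
  num=10, n=2
  num=13, n=16
  num=16, n=25
  num=18, n=3
  num=21, n=22
  num=25, n=40

Final answer: 25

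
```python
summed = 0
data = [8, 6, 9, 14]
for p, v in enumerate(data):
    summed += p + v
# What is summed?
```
Trace:
  summed=0
  summed=8, p=0, v=8
  summed=15, p=1, v=6
  summed=26, p=2, v=9
  summed=43, p=3, v=14

Final answer: 43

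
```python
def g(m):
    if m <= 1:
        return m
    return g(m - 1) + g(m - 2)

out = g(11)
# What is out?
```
Call trace (a repeated sub-call is expanded the first time; later identical calls just restate its return value):
g(m=11)
  g(m=10)
    g(m=9)
      g(m=8)
        g(m=7)
          g(m=6)
            g(m=5)
              g(m=4)
                g(m=3)
                  g(m=2)
                    g(m=1)
                    -> return 1
                    g(m=0)
                    -> return 0
                  -> return 1
                  g(m=1)
                  -> return 1
                -> return 2
                g(m=2) -> return 1  (same call as traced above)
              -> return 3
              g(m=3) -> return 2  (same call as traced above)
            -> return 5
            g(m=4) -> return 3  (same call as traced above)
          -> return 8
          g(m=5) -> return 5  (same call as traced above)
        -> return 13
        g(m=6) -> return 8  (same call as traced above)
      -> return 21
      g(m=7) -> return 13  (same call as traced above)
    -> return 34
    g(m=8) -> return 21  (same call as traced above)
  -> return 55
  g(m=9) -> return 34  (same call as traced above)
-> return 89

Final answer: 89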